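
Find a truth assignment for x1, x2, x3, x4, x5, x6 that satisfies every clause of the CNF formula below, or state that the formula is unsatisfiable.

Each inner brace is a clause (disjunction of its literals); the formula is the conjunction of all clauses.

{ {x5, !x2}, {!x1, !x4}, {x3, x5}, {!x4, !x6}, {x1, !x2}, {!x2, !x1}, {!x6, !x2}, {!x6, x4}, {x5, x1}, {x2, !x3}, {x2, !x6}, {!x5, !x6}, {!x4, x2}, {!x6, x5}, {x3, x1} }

Suppose x5 = true.
The clause (!x6) is unit, so x6 = false.
Suppose x1 = true.
The clause (!x4) is unit, so x4 = false.
The clause (!x2) is unit, so x2 = false.
The clause (!x3) is unit, so x3 = false.
Every clause now holds.

x1: true, x2: false, x3: false, x4: false, x5: true, x6: false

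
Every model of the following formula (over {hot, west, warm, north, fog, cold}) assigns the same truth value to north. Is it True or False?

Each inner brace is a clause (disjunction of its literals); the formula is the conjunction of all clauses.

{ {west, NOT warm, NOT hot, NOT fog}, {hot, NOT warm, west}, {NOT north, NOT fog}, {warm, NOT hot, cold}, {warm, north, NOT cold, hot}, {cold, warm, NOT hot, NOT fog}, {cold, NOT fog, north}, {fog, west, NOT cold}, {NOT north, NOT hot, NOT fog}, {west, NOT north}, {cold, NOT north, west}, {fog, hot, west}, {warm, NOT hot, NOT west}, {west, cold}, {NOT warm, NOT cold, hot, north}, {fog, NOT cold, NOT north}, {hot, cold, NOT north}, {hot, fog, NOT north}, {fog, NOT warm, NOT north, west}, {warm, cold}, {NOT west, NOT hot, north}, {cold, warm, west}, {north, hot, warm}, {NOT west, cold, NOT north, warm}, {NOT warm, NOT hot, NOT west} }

Suppose north = true.
From the singleton clause (NOT fog), fog = false.
From the singleton clause (west), west = true.
From the singleton clause (NOT cold), cold = false.
From the singleton clause (hot), hot = true.
From the singleton clause (warm), warm = true.
But (NOT warm) is also a unit clause — contradiction.
So every satisfying assignment has north = False.

False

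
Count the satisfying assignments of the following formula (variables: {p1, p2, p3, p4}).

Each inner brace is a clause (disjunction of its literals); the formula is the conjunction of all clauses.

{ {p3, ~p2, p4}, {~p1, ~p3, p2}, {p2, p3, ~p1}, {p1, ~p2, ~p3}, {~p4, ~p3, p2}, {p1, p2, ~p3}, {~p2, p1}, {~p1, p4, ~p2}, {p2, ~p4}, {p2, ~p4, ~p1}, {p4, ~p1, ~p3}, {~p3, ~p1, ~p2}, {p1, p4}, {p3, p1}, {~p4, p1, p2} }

There are 2^4 = 16 truth assignments over (p1, p2, p3, p4).
Check each against the 15 clauses (columns in the order p1, p2, p3, p4):
  F F F F  ✗ fails (p1 | p4)
  F F F T  ✗ fails (p2 | ~p4)
  F F T F  ✗ fails (p1 | p2 | ~p3)
  F F T T  ✗ fails (~p4 | ~p3 | p2)
  F T F F  ✗ fails (p3 | ~p2 | p4)
  F T F T  ✗ fails (~p2 | p1)
  F T T F  ✗ fails (p1 | ~p2 | ~p3)
  F T T T  ✗ fails (p1 | ~p2 | ~p3)
  T F F F  ✗ fails (p2 | p3 | ~p1)
  T F F T  ✗ fails (p2 | p3 | ~p1)
  T F T F  ✗ fails (~p1 | ~p3 | p2)
  T F T T  ✗ fails (~p1 | ~p3 | p2)
  T T F F  ✗ fails (p3 | ~p2 | p4)
  T T F T  ✓ satisfies all
  T T T F  ✗ fails (~p1 | p4 | ~p2)
  T T T T  ✗ fails (~p3 | ~p1 | ~p2)
1 of the 16 rows is a model.

1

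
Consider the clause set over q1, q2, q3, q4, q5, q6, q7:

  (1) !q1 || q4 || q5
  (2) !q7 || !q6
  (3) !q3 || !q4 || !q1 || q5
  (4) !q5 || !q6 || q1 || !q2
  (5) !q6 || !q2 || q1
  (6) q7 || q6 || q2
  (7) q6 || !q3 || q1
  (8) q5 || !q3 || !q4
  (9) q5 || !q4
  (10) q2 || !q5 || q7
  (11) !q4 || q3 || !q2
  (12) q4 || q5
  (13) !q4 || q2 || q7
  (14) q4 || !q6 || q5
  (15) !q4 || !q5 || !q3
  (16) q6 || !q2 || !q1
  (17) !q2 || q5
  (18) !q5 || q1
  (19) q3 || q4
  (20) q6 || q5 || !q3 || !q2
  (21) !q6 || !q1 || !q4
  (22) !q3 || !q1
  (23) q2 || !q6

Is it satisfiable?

Yes, satisfiable

Try q7 = true.
Unit clause (!q6) forces q6 = false.
Try q3 = false.
Unit clause (q4) forces q4 = true.
Unit clause (q5) forces q5 = true.
Unit clause (!q2) forces q2 = false.
Unit clause (q1) forces q1 = true.
This assignment satisfies each clause.
A satisfying assignment: q1=true, q2=false, q3=false, q4=true, q5=true, q6=false, q7=true.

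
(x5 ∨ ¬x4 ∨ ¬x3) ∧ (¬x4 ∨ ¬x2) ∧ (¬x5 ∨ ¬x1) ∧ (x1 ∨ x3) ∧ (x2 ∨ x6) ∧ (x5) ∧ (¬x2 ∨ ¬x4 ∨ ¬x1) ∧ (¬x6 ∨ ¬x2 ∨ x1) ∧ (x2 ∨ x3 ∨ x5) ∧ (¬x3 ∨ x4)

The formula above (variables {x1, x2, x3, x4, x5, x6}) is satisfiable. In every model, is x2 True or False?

False

Suppose x2 = True.
Unit clause (¬x4) forces x4 = False.
Unit clause (x5) forces x5 = True.
Unit clause (¬x1) forces x1 = False.
Unit clause (x3) forces x3 = True.
That conflicts with the unit clause (¬x3).
So every satisfying assignment has x2 = False.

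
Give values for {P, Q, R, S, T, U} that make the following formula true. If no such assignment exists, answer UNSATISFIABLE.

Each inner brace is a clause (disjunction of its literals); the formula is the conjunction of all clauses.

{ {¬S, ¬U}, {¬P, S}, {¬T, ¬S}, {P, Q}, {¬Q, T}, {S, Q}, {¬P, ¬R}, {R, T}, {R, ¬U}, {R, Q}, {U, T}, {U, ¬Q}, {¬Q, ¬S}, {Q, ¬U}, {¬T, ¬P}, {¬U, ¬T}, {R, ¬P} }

Branch on S: set S = False.
From the singleton clause (¬P), P = False.
From the singleton clause (Q), Q = True.
From the singleton clause (T), T = True.
From the singleton clause (U), U = True.
That conflicts with the unit clause (¬U).
Undo S and try S = True.
From the singleton clause (¬U), U = False.
From the singleton clause (¬T), T = False.
That conflicts with the unit clause (T).
Either choice for S ends in contradiction.

UNSATISFIABLE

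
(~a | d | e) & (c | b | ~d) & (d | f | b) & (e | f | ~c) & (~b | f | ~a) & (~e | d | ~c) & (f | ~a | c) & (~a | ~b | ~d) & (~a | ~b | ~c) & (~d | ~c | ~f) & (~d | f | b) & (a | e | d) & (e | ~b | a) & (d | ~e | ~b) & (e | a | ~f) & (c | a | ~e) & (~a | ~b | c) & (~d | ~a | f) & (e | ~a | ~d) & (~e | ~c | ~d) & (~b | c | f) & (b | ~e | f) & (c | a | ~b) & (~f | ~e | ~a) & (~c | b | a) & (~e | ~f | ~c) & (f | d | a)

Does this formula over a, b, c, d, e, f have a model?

No, unsatisfiable

Try a = 0.
Try e = 1.
Unit clause (c) forces c = 1.
Unit clause (d) forces d = 1.
Now (~d) is unsatisfied and unit — conflict.
That branch fails; take e = 0 instead.
Unit clause (d) forces d = 1.
Unit clause (~b) forces b = 0.
Unit clause (c) forces c = 1.
Now (~c) is unsatisfied and unit — conflict.
Both values of e lead to a conflict.
That branch fails; take a = 1 instead.
Try d = 1.
Unit clause (~b) forces b = 0.
Unit clause (c) forces c = 1.
Unit clause (~f) forces f = 0.
Now (f) is unsatisfied and unit — conflict.
That branch fails; take d = 0 instead.
Unit clause (e) forces e = 1.
Unit clause (~c) forces c = 0.
Unit clause (f) forces f = 1.
Now (~f) is unsatisfied and unit — conflict.
Both values of d lead to a conflict.
Both values of a lead to a conflict.
No assignment satisfies every clause.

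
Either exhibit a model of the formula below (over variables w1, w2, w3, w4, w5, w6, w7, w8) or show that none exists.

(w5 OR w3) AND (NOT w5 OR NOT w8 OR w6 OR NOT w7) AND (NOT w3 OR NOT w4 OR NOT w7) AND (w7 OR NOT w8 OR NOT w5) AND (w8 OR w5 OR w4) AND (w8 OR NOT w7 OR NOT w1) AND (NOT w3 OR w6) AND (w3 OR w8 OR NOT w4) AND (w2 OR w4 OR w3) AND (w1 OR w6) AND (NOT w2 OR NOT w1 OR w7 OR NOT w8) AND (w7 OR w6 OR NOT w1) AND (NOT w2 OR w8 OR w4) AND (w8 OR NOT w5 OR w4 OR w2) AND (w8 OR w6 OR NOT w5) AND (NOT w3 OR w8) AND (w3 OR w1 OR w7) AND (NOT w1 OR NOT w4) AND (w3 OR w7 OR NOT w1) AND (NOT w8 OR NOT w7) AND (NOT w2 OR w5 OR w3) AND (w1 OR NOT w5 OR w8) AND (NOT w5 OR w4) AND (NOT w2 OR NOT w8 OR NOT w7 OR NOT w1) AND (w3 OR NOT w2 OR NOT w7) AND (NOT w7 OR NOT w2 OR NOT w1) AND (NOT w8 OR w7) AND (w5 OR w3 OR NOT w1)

Branch on w5: set w5 = true.
The clause (w4) is unit, so w4 = true.
The clause (NOT w1) is unit, so w1 = false.
The clause (w6) is unit, so w6 = true.
The clause (w8) is unit, so w8 = true.
The clause (w7) is unit, so w7 = true.
Now (NOT w7) is unsatisfied and unit — conflict.
That branch fails; take w5 = false instead.
The clause (w3) is unit, so w3 = true.
The clause (w6) is unit, so w6 = true.
The clause (w8) is unit, so w8 = true.
The clause (NOT w7) is unit, so w7 = false.
Now (w7) is unsatisfied and unit — conflict.
Neither w5 = true nor w5 = false works.

UNSATISFIABLE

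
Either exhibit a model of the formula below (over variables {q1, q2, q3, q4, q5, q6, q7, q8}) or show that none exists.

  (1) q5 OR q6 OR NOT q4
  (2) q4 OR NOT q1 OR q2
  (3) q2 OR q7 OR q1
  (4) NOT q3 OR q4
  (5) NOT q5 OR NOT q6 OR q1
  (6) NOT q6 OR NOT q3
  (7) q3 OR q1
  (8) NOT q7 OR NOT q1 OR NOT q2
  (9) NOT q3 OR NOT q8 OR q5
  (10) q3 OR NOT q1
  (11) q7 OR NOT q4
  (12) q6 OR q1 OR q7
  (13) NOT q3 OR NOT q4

Case q3 = false:
(q1) alone gives q1 = true.
That conflicts with the unit clause (NOT q1).
Backtrack on q3: now try q3 = true.
(q4) alone gives q4 = true.
That conflicts with the unit clause (NOT q4).
Either choice for q3 ends in contradiction.

UNSATISFIABLE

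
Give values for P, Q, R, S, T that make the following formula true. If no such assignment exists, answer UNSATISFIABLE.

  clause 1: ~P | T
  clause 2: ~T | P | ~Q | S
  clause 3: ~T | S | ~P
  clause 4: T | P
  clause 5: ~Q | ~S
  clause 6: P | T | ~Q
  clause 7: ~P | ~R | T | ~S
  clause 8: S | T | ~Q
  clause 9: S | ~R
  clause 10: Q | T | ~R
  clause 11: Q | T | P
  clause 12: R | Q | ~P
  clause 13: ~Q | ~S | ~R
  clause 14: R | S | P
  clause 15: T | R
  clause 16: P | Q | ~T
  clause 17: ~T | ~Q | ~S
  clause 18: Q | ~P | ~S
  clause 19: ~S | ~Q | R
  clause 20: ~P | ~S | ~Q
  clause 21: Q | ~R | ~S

Suppose P = 0.
(T) alone gives T = 1.
(Q) alone gives Q = 1.
(S) alone gives S = 1.
That conflicts with the unit clause (~S).
So P must be the other value — set P = 1.
(T) alone gives T = 1.
(S) alone gives S = 1.
(~Q) alone gives Q = 0.
That conflicts with the unit clause (Q).
Neither P = 1 nor P = 0 works.

UNSATISFIABLE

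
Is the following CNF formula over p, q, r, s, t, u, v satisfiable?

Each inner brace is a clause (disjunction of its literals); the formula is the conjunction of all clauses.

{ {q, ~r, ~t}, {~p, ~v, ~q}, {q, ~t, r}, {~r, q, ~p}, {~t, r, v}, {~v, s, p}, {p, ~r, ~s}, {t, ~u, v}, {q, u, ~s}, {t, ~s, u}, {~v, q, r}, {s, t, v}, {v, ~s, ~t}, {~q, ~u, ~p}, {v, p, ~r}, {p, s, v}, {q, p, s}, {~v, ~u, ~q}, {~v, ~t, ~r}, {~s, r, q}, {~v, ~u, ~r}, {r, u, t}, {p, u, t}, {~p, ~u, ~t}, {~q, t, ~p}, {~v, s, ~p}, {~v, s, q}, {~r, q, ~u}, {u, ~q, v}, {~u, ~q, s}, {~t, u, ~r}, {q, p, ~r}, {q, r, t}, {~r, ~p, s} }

Yes

Try q = 1.
Try p = 0.
Try v = 1.
Unit clause (s) forces s = 1.
Unit clause (~r) forces r = 0.
Unit clause (~u) forces u = 0.
Unit clause (t) forces t = 1.
This assignment satisfies each clause.
A satisfying assignment: p=0; q=1; r=0; s=1; t=1; u=0; v=1.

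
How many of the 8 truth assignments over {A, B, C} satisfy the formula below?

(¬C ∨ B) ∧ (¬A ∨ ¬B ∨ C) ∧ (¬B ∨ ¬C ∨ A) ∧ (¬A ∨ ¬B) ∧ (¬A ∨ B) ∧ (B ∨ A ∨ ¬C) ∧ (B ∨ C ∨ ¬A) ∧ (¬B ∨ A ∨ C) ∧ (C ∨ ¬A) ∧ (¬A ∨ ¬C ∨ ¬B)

1

There are 2^3 = 8 truth assignments over (A, B, C).
Check each against the 10 clauses (columns in the order A, B, C):
  F F F  ✓ satisfies all
  F F T  ✗ fails (¬C ∨ B)
  F T F  ✗ fails (¬B ∨ A ∨ C)
  F T T  ✗ fails (¬B ∨ ¬C ∨ A)
  T F F  ✗ fails (¬A ∨ B)
  T F T  ✗ fails (¬C ∨ B)
  T T F  ✗ fails (¬A ∨ ¬B ∨ C)
  T T T  ✗ fails (¬A ∨ ¬B)
1 of the 8 rows is a model.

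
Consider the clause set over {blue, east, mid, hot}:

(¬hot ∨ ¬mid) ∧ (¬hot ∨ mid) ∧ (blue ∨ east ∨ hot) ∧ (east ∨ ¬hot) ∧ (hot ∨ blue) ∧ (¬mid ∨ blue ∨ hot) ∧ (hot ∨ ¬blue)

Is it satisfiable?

No, unsatisfiable

Suppose hot = False.
The clause (blue) is unit, so blue = True.
Now (¬blue) is unsatisfied and unit — conflict.
So hot must be the other value — set hot = True.
The clause (¬mid) is unit, so mid = False.
Now (mid) is unsatisfied and unit — conflict.
Either choice for hot ends in contradiction.
No assignment satisfies every clause.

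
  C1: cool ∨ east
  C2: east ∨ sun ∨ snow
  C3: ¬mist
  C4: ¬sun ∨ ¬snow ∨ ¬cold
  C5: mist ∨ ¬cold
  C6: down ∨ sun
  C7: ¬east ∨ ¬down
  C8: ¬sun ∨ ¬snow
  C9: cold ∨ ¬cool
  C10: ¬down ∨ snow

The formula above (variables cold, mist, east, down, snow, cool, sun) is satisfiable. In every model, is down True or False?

False

Suppose down = True.
The clause (¬mist) is unit, so mist = False.
The clause (¬cold) is unit, so cold = False.
The clause (¬east) is unit, so east = False.
The clause (cool) is unit, so cool = True.
Now (¬cool) is unsatisfied and unit — conflict.
So every satisfying assignment has down = False.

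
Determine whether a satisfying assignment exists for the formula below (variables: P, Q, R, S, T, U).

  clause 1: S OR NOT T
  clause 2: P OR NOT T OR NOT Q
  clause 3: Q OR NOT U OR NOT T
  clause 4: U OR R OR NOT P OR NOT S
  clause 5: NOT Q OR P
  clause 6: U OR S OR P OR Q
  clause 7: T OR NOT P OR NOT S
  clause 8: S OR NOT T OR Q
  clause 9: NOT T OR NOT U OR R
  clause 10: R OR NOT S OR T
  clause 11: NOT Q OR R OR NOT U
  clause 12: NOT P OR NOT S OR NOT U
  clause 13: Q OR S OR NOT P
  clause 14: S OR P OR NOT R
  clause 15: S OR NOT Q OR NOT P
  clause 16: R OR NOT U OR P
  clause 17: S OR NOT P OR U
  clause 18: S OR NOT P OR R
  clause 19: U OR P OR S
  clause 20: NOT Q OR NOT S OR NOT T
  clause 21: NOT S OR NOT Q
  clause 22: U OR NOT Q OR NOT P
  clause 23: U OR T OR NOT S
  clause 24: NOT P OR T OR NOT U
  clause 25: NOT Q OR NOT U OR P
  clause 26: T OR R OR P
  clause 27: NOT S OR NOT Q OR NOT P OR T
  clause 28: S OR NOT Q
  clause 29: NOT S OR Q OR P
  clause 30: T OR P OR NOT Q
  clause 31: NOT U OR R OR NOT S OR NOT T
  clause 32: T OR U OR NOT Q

Yes

Branch on S: set S = true.
Unit clause (NOT Q) forces Q = false.
Unit clause (P) forces P = true.
Unit clause (T) forces T = true.
Unit clause (NOT U) forces U = false.
Unit clause (R) forces R = true.
All clauses are satisfied.
A satisfying assignment: P ↦ true, Q ↦ false, R ↦ true, S ↦ true, T ↦ true, U ↦ false.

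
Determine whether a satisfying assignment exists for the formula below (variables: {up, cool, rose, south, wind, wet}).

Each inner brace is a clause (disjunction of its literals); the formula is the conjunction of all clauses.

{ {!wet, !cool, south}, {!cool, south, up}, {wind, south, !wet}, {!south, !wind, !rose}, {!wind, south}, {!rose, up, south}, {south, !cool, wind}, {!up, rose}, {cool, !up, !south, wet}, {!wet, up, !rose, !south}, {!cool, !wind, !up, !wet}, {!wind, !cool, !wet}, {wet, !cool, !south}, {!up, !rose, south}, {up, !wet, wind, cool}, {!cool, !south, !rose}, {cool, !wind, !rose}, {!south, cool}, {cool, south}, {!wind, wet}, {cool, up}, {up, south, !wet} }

Suppose wind = false.
Suppose south = true.
(cool) alone gives cool = true.
(wet) alone gives wet = true.
(!rose) alone gives rose = false.
(!up) alone gives up = false.
This assignment satisfies each clause.
A satisfying assignment: up: false; cool: true; rose: false; south: true; wind: false; wet: true.

Yes, satisfiable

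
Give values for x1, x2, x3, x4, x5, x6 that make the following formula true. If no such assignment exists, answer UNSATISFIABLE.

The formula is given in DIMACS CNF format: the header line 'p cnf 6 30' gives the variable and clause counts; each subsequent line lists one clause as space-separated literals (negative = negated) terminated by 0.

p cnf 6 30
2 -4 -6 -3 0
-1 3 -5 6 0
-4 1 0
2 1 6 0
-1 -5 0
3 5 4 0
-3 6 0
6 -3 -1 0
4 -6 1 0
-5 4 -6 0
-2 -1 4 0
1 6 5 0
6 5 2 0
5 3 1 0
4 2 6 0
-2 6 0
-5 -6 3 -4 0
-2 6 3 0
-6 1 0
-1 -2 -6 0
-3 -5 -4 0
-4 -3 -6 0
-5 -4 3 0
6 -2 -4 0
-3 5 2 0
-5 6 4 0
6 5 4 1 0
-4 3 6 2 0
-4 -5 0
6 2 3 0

x1=True, x2=False, x3=False, x4=True, x5=False, x6=True

Branch on x4: set x4 = True.
(x1) alone gives x1 = True.
(¬x5) alone gives x5 = False.
Branch on x3: set x3 = False.
Branch on x6: set x6 = True.
(¬x2) alone gives x2 = False.
This assignment satisfies each clause.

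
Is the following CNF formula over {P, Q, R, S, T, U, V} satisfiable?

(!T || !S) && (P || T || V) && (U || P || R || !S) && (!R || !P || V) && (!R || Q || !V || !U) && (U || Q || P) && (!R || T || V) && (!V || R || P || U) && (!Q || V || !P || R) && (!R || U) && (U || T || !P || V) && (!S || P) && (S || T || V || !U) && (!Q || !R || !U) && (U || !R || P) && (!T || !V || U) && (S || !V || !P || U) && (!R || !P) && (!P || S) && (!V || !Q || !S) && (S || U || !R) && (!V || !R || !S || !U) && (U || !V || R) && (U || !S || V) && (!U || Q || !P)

Try T = true.
The clause (!S) is unit, so S = false.
The clause (!P) is unit, so P = false.
Try U = true.
Try Q = false.
Try R = true.
The clause (!V) is unit, so V = false.
This assignment satisfies each clause.
A satisfying assignment: P: false; Q: false; R: true; S: false; T: true; U: true; V: false.

Yes, satisfiable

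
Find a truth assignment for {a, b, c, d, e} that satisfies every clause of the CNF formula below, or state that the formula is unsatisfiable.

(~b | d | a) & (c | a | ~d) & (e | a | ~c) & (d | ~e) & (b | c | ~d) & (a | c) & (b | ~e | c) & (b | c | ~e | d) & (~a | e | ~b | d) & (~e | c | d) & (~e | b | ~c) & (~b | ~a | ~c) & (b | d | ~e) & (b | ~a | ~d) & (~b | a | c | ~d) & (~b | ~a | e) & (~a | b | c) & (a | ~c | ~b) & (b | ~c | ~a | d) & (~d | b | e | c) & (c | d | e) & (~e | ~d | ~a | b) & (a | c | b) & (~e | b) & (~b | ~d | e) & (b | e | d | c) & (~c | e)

a: 1,  b: 1,  c: 0,  d: 1,  e: 1

Try d = 1.
Try c = 0.
The clause (a) is unit, so a = 1.
The clause (b) is unit, so b = 1.
The clause (e) is unit, so e = 1.
This assignment satisfies each clause.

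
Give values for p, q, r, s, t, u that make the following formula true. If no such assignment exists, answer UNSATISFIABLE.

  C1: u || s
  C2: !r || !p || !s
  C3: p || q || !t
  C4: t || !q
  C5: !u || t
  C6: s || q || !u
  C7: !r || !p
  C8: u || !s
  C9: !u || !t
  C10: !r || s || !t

UNSATISFIABLE

Branch on u: set u = true.
Unit clause (t) forces t = true.
That conflicts with the unit clause (!t).
So u must be the other value — set u = false.
Unit clause (s) forces s = true.
That conflicts with the unit clause (!s).
Neither u = true nor u = false works.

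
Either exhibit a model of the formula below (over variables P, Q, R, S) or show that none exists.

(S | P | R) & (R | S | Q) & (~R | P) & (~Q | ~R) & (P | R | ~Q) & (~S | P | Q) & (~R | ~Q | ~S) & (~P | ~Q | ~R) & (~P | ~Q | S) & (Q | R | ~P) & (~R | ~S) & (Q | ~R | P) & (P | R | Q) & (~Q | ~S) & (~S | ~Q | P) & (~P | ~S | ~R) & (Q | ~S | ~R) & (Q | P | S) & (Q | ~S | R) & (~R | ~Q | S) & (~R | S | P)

Case R = 1:
(P) alone gives P = 1.
(~Q) alone gives Q = 0.
(~S) alone gives S = 0.
All clauses are satisfied.

P: 1, Q: 0, R: 1, S: 0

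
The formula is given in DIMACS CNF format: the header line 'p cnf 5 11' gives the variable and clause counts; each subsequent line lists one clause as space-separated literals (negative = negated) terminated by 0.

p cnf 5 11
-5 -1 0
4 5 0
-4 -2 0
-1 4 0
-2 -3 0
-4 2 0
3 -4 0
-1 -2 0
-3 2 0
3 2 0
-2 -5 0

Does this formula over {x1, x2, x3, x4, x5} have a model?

No

Suppose x5 = False.
(x4) alone gives x4 = True.
(¬x2) alone gives x2 = False.
That conflicts with the unit clause (x2).
So x5 must be the other value — set x5 = True.
(¬x1) alone gives x1 = False.
(¬x2) alone gives x2 = False.
(¬x4) alone gives x4 = False.
(¬x3) alone gives x3 = False.
That conflicts with the unit clause (x3).
Neither x5 = True nor x5 = False works.
No assignment satisfies every clause.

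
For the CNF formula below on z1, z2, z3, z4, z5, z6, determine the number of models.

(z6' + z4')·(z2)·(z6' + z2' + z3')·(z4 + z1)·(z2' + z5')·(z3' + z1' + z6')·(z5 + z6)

1

There are 2^6 = 64 truth assignments over (z1, z2, z3, z4, z5, z6).
Split on z5. With z5 = 1, the clauses containing z5 are satisfied and z5' drops from the rest; 0 of the 2^5 = 32 assignments to the other variables satisfy what remains.
With z5 = 0, by the same count on the reduced clause set, 1 assignment works.
Total: 0 + 1 = 1.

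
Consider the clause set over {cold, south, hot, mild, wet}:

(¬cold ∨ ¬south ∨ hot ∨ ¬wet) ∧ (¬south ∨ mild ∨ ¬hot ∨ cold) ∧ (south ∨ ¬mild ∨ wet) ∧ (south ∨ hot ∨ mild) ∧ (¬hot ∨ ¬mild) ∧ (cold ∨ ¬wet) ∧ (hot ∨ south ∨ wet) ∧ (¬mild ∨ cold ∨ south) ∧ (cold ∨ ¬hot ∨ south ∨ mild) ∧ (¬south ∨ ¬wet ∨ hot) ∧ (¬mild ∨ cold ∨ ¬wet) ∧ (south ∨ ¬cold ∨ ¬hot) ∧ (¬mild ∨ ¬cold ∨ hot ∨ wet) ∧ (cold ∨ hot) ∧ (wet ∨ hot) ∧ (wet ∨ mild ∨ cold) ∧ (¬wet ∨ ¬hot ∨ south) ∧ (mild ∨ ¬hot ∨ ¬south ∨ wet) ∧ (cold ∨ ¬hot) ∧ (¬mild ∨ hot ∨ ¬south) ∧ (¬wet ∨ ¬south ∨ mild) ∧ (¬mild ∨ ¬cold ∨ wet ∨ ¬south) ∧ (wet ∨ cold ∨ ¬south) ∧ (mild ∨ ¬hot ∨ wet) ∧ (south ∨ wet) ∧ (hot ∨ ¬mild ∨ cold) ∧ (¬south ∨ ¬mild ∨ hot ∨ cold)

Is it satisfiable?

Yes

Try hot = False.
The clause (cold) is unit, so cold = True.
The clause (wet) is unit, so wet = True.
The clause (¬south) is unit, so south = False.
The clause (mild) is unit, so mild = True.
Every clause now holds.
A satisfying assignment: cold ↦ True,  south ↦ False,  hot ↦ False,  mild ↦ True,  wet ↦ True.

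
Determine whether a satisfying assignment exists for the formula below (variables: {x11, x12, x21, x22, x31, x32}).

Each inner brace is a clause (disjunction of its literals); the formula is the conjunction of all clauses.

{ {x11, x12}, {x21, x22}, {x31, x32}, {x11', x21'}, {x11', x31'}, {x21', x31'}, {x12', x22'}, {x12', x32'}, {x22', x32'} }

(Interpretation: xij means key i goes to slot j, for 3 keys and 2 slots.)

Unsatisfiable

Branch on x11: set x11 = 1.
From the singleton clause (x21'), x21 = 0.
From the singleton clause (x22), x22 = 1.
From the singleton clause (x31'), x31 = 0.
From the singleton clause (x32), x32 = 1.
That conflicts with the unit clause (x32').
So x11 must be the other value — set x11 = 0.
From the singleton clause (x12), x12 = 1.
From the singleton clause (x22'), x22 = 0.
From the singleton clause (x21), x21 = 1.
From the singleton clause (x31'), x31 = 0.
From the singleton clause (x32), x32 = 1.
That conflicts with the unit clause (x32').
Neither x11 = 1 nor x11 = 0 works.
No assignment satisfies every clause.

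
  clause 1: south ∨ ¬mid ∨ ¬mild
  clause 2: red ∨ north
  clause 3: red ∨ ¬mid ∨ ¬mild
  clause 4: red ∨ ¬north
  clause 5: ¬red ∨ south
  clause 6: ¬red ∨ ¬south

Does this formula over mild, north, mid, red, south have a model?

Try red = True.
Unit clause (south) forces south = True.
Now (¬south) is unsatisfied and unit — conflict.
That branch fails; take red = False instead.
Unit clause (north) forces north = True.
Now (¬north) is unsatisfied and unit — conflict.
Either choice for red ends in contradiction.
No assignment satisfies every clause.

Unsatisfiable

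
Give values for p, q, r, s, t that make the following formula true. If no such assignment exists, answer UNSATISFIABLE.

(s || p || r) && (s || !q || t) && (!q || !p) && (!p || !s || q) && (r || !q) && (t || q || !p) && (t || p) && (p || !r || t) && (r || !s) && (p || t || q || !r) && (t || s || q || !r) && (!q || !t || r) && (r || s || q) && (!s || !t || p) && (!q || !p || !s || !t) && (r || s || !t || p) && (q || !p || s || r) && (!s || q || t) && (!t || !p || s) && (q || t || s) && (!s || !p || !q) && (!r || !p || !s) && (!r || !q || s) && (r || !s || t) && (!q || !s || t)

p ↦ false, q ↦ false, r ↦ true, s ↦ false, t ↦ true

Suppose q = false.
Suppose p = false.
The clause (t) is unit, so t = true.
The clause (!s) is unit, so s = false.
The clause (r) is unit, so r = true.
Every clause now holds.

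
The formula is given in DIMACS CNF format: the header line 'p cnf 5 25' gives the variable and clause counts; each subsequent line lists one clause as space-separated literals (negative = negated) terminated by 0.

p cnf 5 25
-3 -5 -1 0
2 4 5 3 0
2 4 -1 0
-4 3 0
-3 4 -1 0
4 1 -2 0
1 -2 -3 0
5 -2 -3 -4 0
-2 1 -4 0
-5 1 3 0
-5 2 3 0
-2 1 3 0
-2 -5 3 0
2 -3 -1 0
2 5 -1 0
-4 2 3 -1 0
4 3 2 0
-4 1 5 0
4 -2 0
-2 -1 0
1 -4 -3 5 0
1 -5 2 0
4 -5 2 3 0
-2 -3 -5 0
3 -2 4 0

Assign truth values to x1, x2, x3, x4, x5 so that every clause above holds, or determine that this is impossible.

Try x4 = False.
(¬x2) alone gives x2 = False.
(¬x1) alone gives x1 = False.
(x3) alone gives x3 = True.
(¬x5) alone gives x5 = False.
Every clause now holds.

x1=False, x2=False, x3=True, x4=False, x5=False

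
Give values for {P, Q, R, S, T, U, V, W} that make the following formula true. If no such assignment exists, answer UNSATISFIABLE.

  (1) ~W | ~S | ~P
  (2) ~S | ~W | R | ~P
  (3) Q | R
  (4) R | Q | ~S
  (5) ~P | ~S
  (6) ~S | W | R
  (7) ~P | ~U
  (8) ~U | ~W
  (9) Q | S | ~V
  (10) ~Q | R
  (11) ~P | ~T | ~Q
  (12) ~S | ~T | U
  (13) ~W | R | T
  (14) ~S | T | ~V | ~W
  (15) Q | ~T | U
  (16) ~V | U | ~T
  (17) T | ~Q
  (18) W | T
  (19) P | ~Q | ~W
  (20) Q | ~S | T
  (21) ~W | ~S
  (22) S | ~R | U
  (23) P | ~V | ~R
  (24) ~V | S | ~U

Try Q = 1.
The clause (R) is unit, so R = 1.
The clause (T) is unit, so T = 1.
The clause (~P) is unit, so P = 0.
The clause (~W) is unit, so W = 0.
The clause (~V) is unit, so V = 0.
Try S = 1.
The clause (U) is unit, so U = 1.
All clauses are satisfied.

P: 0; Q: 1; R: 1; S: 1; T: 1; U: 1; V: 0; W: 0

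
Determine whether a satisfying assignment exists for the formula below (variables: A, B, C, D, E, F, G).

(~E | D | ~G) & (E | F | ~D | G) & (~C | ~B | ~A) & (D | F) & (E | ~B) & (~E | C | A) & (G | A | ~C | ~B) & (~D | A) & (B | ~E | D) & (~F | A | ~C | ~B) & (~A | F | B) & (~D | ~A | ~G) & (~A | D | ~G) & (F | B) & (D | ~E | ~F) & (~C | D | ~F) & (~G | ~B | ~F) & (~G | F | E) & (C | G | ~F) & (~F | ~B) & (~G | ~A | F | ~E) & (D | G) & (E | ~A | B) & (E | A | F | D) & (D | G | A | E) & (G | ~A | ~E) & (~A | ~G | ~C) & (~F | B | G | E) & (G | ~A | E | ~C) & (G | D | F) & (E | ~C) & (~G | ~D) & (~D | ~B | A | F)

Case D = 0:
Unit clause (F) forces F = 1.
Unit clause (~E) forces E = 0.
Unit clause (~B) forces B = 0.
Unit clause (~C) forces C = 0.
Unit clause (G) forces G = 1.
Unit clause (~A) forces A = 0.
This assignment satisfies each clause.
A satisfying assignment: A ↦ 0,  B ↦ 0,  C ↦ 0,  D ↦ 0,  E ↦ 0,  F ↦ 1,  G ↦ 1.

Yes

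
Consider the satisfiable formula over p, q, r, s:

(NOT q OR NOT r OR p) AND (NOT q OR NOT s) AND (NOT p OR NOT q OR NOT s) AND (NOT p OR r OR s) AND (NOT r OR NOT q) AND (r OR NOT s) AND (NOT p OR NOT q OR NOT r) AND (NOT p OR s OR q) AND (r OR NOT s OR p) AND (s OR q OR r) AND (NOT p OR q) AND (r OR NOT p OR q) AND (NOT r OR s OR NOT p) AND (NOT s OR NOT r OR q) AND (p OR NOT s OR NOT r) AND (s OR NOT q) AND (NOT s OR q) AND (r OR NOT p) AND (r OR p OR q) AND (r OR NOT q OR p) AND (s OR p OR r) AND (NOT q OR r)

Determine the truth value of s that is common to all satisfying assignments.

False

Suppose s = true.
Unit clause (NOT q) forces q = false.
That conflicts with the unit clause (q).
So every satisfying assignment has s = False.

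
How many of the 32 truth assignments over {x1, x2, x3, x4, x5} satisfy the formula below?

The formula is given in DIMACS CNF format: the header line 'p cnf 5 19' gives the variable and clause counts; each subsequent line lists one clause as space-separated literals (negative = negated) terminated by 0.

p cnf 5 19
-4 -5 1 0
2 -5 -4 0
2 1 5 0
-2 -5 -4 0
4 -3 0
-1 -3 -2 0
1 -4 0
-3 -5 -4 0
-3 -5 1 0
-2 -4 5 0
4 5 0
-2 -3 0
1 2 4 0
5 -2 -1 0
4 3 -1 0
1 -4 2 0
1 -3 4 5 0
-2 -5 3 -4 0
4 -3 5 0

There are 2^5 = 32 truth assignments over (x1, x2, x3, x4, x5).
Split on x4. With x4 = True, the clauses containing x4 are satisfied and ¬x4 drops from the rest; 2 of the 2^4 = 16 assignments to the other variables satisfy what remains.
With x4 = False, by the same count on the reduced clause set, 1 assignment works.
(One model: x1=F, x2=T, x3=F, x4=F, x5=T.)
Total: 2 + 1 = 3.

3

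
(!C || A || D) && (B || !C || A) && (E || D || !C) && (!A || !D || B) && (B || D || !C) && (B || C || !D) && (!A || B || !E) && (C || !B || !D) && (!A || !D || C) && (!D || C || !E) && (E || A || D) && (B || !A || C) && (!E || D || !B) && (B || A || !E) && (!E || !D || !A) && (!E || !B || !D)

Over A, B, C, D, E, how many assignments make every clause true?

There are 2^5 = 32 truth assignments over (A, B, C, D, E).
Split on E. With E = true, the clauses containing E are satisfied and !E drops from the rest; 0 of the 2^4 = 16 assignments to the other variables satisfy what remains.
With E = false, by the same count on the reduced clause set, 3 assignments work.
(One model: A=F, B=T, C=T, D=T, E=F.)
Total: 0 + 3 = 3.

3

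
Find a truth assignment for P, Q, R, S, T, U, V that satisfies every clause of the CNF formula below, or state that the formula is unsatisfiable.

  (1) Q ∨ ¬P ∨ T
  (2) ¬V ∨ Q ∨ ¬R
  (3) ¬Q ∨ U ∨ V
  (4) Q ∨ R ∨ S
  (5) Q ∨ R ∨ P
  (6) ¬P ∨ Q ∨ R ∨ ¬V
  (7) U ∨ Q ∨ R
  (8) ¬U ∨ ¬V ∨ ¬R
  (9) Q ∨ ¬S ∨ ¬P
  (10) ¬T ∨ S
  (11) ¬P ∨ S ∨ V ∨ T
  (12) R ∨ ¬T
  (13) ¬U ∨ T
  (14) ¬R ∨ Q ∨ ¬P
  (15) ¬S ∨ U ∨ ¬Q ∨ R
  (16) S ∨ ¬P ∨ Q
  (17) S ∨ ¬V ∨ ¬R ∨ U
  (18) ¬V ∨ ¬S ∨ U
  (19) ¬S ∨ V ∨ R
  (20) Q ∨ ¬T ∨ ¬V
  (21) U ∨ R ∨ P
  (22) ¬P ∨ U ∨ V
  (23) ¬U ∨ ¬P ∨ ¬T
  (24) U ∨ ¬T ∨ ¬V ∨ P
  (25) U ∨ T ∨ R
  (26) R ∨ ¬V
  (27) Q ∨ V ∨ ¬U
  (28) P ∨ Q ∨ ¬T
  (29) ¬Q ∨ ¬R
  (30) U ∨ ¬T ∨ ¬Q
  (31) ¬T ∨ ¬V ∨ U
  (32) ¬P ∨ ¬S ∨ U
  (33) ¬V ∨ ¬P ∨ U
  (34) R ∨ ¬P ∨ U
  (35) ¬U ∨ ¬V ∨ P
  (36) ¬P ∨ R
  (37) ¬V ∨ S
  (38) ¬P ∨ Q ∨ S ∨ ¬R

P: False,  Q: False,  R: True,  S: True,  T: False,  U: False,  V: False

Case T = False:
Unit clause (¬U) forces U = False.
Unit clause (R) forces R = True.
Unit clause (¬Q) forces Q = False.
Unit clause (¬P) forces P = False.
Unit clause (¬V) forces V = False.
All clauses hold; S can take either value.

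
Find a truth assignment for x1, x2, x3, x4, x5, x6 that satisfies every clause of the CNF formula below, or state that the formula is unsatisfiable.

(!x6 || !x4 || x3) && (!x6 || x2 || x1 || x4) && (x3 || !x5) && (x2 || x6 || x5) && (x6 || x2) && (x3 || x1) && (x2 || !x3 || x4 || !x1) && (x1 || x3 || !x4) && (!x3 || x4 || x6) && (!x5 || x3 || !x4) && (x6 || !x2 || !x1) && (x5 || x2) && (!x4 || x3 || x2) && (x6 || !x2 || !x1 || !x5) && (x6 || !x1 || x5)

Case x3 = true:
Case x6 = true:
Case x5 = false:
(x2) alone gives x2 = true.
Every clause is now satisfied; x1, x4 are unconstrained.

x1=true; x2=true; x3=true; x4=false; x5=false; x6=true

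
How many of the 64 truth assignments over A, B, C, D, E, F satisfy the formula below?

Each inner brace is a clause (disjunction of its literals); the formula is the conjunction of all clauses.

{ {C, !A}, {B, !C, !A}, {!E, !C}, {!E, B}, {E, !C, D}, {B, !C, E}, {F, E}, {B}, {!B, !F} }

There are 2^6 = 64 truth assignments over (A, B, C, D, E, F).
Split on C. With C = true, the clauses containing C are satisfied and !C drops from the rest; 0 of the 2^5 = 32 assignments to the other variables satisfy what remains.
With C = false, by the same count on the reduced clause set, 2 assignments work.
(One model: A=F, B=T, C=F, D=F, E=T, F=F.)
Total: 0 + 2 = 2.

2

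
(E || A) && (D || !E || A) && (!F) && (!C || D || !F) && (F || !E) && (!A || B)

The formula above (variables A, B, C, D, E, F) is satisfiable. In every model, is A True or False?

True

Suppose A = false.
(E) alone gives E = true.
(D) alone gives D = true.
(!F) alone gives F = false.
That conflicts with the unit clause (F).
So every satisfying assignment has A = True.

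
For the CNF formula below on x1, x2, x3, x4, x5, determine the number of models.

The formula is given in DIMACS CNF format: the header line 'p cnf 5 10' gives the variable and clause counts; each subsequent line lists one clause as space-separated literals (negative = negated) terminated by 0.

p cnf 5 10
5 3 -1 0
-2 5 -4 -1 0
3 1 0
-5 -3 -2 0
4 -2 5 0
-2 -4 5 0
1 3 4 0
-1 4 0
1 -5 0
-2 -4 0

5

There are 2^5 = 32 truth assignments over (x1, x2, x3, x4, x5).
Split on x1. With x1 = True, the clauses containing x1 are satisfied and ¬x1 drops from the rest; 3 of the 2^4 = 16 assignments to the other variables satisfy what remains.
With x1 = False, by the same count on the reduced clause set, 2 assignments work.
(One model: x1=F, x2=F, x3=T, x4=F, x5=F.)
Total: 3 + 2 = 5.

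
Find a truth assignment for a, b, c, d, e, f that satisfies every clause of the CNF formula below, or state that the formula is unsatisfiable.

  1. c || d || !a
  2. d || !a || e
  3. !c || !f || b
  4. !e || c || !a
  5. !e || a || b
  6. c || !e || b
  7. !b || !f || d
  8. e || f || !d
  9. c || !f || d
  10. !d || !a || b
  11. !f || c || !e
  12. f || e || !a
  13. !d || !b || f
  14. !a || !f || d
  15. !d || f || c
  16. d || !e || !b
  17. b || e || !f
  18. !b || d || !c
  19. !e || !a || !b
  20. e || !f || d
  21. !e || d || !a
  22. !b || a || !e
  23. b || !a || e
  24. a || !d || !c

a: true,  b: true,  c: false,  d: true,  e: false,  f: true

Suppose c = false.
Suppose d = true.
(f) alone gives f = true.
(!e) alone gives e = false.
(b) alone gives b = true.
Every clause is now satisfied; a is unconstrained.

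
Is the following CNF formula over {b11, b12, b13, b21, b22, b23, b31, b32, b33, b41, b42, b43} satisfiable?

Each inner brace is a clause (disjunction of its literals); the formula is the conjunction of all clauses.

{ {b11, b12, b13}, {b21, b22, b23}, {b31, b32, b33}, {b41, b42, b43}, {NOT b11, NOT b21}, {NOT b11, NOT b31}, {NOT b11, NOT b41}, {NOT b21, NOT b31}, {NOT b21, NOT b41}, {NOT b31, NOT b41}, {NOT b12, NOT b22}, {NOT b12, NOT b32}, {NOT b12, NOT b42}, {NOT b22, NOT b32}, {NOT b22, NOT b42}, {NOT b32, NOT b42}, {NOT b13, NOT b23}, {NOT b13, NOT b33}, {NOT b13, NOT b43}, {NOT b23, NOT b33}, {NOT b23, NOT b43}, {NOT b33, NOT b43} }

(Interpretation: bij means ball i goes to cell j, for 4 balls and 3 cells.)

Unsatisfiable

Branch on b11: set b11 = false.
Branch on b12: set b12 = true.
Unit clause (NOT b22) forces b22 = false.
Unit clause (NOT b32) forces b32 = false.
Unit clause (NOT b42) forces b42 = false.
Branch on b21: set b21 = true.
Unit clause (NOT b31) forces b31 = false.
Unit clause (b33) forces b33 = true.
Unit clause (NOT b41) forces b41 = false.
Unit clause (b43) forces b43 = true.
That conflicts with the unit clause (NOT b43).
That branch fails; take b21 = false instead.
Unit clause (b23) forces b23 = true.
Unit clause (NOT b13) forces b13 = false.
Unit clause (NOT b33) forces b33 = false.
Unit clause (b31) forces b31 = true.
Unit clause (NOT b41) forces b41 = false.
Unit clause (b43) forces b43 = true.
That conflicts with the unit clause (NOT b43).
Either choice for b21 ends in contradiction.
That branch fails; take b12 = false instead.
Unit clause (b13) forces b13 = true.
Unit clause (NOT b23) forces b23 = false.
Unit clause (NOT b33) forces b33 = false.
Unit clause (NOT b43) forces b43 = false.
Branch on b21: set b21 = true.
Unit clause (NOT b31) forces b31 = false.
Unit clause (b32) forces b32 = true.
Unit clause (NOT b41) forces b41 = false.
Unit clause (b42) forces b42 = true.
That conflicts with the unit clause (NOT b42).
That branch fails; take b21 = false instead.
Unit clause (b22) forces b22 = true.
Unit clause (NOT b32) forces b32 = false.
Unit clause (b31) forces b31 = true.
Unit clause (NOT b41) forces b41 = false.
Unit clause (b42) forces b42 = true.
That conflicts with the unit clause (NOT b42).
Either choice for b21 ends in contradiction.
Either choice for b12 ends in contradiction.
That branch fails; take b11 = true instead.
Unit clause (NOT b21) forces b21 = false.
Unit clause (NOT b31) forces b31 = false.
Unit clause (NOT b41) forces b41 = false.
Branch on b22: set b22 = true.
Unit clause (NOT b12) forces b12 = false.
Unit clause (NOT b32) forces b32 = false.
Unit clause (b33) forces b33 = true.
Unit clause (NOT b42) forces b42 = false.
Unit clause (b43) forces b43 = true.
That conflicts with the unit clause (NOT b43).
That branch fails; take b22 = false instead.
Unit clause (b23) forces b23 = true.
Unit clause (NOT b13) forces b13 = false.
Unit clause (NOT b33) forces b33 = false.
Unit clause (b32) forces b32 = true.
Unit clause (NOT b12) forces b12 = false.
Unit clause (NOT b42) forces b42 = false.
Unit clause (b43) forces b43 = true.
That conflicts with the unit clause (NOT b43).
Either choice for b22 ends in contradiction.
Either choice for b11 ends in contradiction.
No assignment satisfies every clause.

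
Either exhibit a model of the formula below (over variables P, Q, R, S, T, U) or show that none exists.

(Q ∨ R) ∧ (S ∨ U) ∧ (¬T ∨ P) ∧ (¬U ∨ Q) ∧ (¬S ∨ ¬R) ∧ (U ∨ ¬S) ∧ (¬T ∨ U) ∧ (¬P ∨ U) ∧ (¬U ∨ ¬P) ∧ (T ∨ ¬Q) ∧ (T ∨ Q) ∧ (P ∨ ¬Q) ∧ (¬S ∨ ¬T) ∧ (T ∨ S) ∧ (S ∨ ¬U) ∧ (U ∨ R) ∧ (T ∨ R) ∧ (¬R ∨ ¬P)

UNSATISFIABLE

Case Q = True:
From the singleton clause (T), T = True.
From the singleton clause (P), P = True.
From the singleton clause (U), U = True.
That conflicts with the unit clause (¬U).
Undo Q and try Q = False.
From the singleton clause (R), R = True.
From the singleton clause (¬U), U = False.
From the singleton clause (S), S = True.
That conflicts with the unit clause (¬S).
Both values of Q lead to a conflict.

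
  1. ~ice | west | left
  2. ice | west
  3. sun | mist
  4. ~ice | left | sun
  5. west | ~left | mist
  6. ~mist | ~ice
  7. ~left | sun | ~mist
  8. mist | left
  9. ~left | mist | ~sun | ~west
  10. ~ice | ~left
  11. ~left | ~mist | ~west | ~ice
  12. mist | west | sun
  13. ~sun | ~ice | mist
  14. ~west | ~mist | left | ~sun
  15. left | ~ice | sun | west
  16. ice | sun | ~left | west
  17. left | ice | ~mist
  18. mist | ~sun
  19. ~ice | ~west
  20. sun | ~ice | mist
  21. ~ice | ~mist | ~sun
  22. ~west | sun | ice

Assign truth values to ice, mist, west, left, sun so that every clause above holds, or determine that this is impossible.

ice=0,  mist=1,  west=1,  left=1,  sun=1

Branch on ice: set ice = 0.
(west) alone gives west = 1.
(sun) alone gives sun = 1.
(mist) alone gives mist = 1.
(left) alone gives left = 1.
Every clause now holds.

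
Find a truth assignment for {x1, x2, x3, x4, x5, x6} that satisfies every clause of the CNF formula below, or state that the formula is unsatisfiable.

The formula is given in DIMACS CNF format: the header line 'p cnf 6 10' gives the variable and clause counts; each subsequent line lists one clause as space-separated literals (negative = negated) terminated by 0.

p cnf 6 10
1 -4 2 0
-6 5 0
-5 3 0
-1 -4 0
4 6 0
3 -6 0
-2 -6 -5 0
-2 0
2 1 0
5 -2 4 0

Unit clause (¬x2) forces x2 = False.
Unit clause (x1) forces x1 = True.
Unit clause (¬x4) forces x4 = False.
Unit clause (x6) forces x6 = True.
Unit clause (x5) forces x5 = True.
Unit clause (x3) forces x3 = True.
All clauses are satisfied.

x1=True; x2=False; x3=True; x4=False; x5=True; x6=True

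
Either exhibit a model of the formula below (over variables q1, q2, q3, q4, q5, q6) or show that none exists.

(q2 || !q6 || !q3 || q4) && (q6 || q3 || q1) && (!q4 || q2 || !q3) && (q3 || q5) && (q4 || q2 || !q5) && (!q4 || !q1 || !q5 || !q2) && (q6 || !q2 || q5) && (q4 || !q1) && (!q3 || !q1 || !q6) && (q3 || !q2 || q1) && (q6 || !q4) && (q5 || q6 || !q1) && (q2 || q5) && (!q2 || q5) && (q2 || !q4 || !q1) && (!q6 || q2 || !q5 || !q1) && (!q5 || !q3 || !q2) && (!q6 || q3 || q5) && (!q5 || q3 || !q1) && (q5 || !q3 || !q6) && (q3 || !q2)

q1: false; q2: false; q3: false; q4: true; q5: true; q6: true

Case q3 = false:
(q5) alone gives q5 = true.
(!q1) alone gives q1 = false.
(q6) alone gives q6 = true.
(!q2) alone gives q2 = false.
(q4) alone gives q4 = true.
All clauses are satisfied.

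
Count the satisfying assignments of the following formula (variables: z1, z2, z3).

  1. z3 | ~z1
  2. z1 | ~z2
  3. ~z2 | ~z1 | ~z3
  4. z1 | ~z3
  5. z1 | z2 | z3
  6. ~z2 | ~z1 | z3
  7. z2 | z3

1

There are 2^3 = 8 truth assignments over (z1, z2, z3).
Check each against the 7 clauses (columns in the order z1, z2, z3):
  F F F  ✗ fails (z1 | z2 | z3)
  F F T  ✗ fails (z1 | ~z3)
  F T F  ✗ fails (z1 | ~z2)
  F T T  ✗ fails (z1 | ~z2)
  T F F  ✗ fails (z3 | ~z1)
  T F T  ✓ satisfies all
  T T F  ✗ fails (z3 | ~z1)
  T T T  ✗ fails (~z2 | ~z1 | ~z3)
1 of the 8 rows is a model.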